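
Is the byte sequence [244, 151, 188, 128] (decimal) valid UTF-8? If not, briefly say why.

invalid (encodes a value above U+10FFFF)

Leading byte 0xF4 = 11110100 → 4-byte form.
Payload = 0x117F00, which exceeds U+10FFFF, the maximum Unicode code point. (Leading bytes F5–FF, or F4 followed by ≥ 0x90, are invalid.)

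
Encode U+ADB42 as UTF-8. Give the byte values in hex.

F2 AD AD 82

U+ADB42 = 0xADB42 = 711490 decimal. In range U+10000–U+10FFFF → 4-byte form: 11110xxx 10xxxxxx 10xxxxxx 10xxxxxx.
Binary (21 bits): 010101101101101000010.
Split 3+6+6+6: 010 | 101101 | 101101 | 000010.
Byte 1: 11110010 = 0xF2.
Byte 2: 10101101 = 0xAD.
Byte 3: 10101101 = 0xAD.
Byte 4: 10000010 = 0x82.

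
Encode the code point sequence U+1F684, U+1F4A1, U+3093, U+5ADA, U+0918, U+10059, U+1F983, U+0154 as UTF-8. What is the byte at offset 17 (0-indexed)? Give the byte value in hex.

0xF0

U+1F684 → 4-byte form F0 9F 9A 84 at offsets 0–3.
U+1F4A1 → 4-byte form F0 9F 92 A1 at offsets 4–7.
U+3093 → 3-byte form E3 82 93 at offsets 8–10.
U+5ADA → 3-byte form E5 AB 9A at offsets 11–13.
U+0918 → 3-byte form E0 A4 98 at offsets 14–16.
U+10059 → 4-byte form F0 90 81 99 at offsets 17–20.
Offset 17 falls in char 6's range; it's byte 1 of F0 90 81 99 = 0xF0.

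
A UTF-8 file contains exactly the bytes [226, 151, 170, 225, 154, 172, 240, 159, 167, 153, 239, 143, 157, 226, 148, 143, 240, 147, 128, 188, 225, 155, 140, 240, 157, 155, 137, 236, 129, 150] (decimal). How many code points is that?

9

Byte at offset 0: 0xE2 = 11100010 → 3-byte char (#1). Advance 3.
Byte at offset 3: 0xE1 = 11100001 → 3-byte char (#2). Advance 3.
Byte at offset 6: 0xF0 = 11110000 → 4-byte char (#3). Advance 4.
Byte at offset 10: 0xEF = 11101111 → 3-byte char (#4). Advance 3.
Byte at offset 13: 0xE2 = 11100010 → 3-byte char (#5). Advance 3.
Byte at offset 16: 0xF0 = 11110000 → 4-byte char (#6). Advance 4.
Byte at offset 20: 0xE1 = 11100001 → 3-byte char (#7). Advance 3.
Byte at offset 23: 0xF0 = 11110000 → 4-byte char (#8). Advance 4.
Byte at offset 27: 0xEC = 11101100 → 3-byte char (#9). Advance 3.
Reached end at offset 30 after 9 code points.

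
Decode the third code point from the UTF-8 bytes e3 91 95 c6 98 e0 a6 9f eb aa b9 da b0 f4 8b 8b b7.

U+099F

Offset 0: leading byte 0xE3 = 11100011 → 3-byte char #1 = E3 91 95.
Offset 3: leading byte 0xC6 = 11000110 → 2-byte char #2 = C6 98.
Offset 5: leading byte 0xE0 = 11100000 → 3-byte char #3 = E0 A6 9F.
Leading byte 0xE0 = 11100000 matches 1110xxxx → 3-byte sequence.
Byte 1: 0xE0 = 11100000, payload 0000 (4 bits).
Byte 2: 0xA6 = 10100110 (10xxxxxx ✓), payload 100110.
Byte 3: 0x9F = 10011111 (10xxxxxx ✓), payload 011111.
Concatenate: 0000100110011111 = 0x99F (16 bits → U+099F).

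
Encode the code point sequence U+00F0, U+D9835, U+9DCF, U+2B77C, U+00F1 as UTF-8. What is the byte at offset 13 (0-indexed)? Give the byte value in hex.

0xC3

U+00F0 → 2-byte form C3 B0 at offsets 0–1.
U+D9835 → 4-byte form F3 99 A0 B5 at offsets 2–5.
U+9DCF → 3-byte form E9 B7 8F at offsets 6–8.
U+2B77C → 4-byte form F0 AB 9D BC at offsets 9–12.
U+00F1 → 2-byte form C3 B1 at offsets 13–14.
Offset 13 falls in char 5's range; it's byte 1 of C3 B1 = 0xC3.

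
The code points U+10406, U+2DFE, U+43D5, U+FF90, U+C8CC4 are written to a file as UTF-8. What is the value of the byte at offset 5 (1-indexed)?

0xE2

1-indexed offset 5 is 0-indexed offset 4.
U+10406 → 4-byte form F0 90 90 86 at offsets 0–3.
U+2DFE → 3-byte form E2 B7 BE at offsets 4–6.
Offset 4 falls in char 2's range; it's byte 1 of E2 B7 BE = 0xE2.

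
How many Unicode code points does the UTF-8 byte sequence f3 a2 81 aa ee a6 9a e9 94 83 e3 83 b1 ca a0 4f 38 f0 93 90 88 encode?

Byte at offset 0: 0xF3 = 11110011 → 4-byte char (#1). Advance 4.
Byte at offset 4: 0xEE = 11101110 → 3-byte char (#2). Advance 3.
Byte at offset 7: 0xE9 = 11101001 → 3-byte char (#3). Advance 3.
Byte at offset 10: 0xE3 = 11100011 → 3-byte char (#4). Advance 3.
Byte at offset 13: 0xCA = 11001010 → 2-byte char (#5). Advance 2.
Byte at offset 15: 0x4F = 01001111 → 1-byte char (#6). Advance 1.
Byte at offset 16: 0x38 = 00111000 → 1-byte char (#7). Advance 1.
Byte at offset 17: 0xF0 = 11110000 → 4-byte char (#8). Advance 4.
Reached end at offset 21 after 8 code points.

8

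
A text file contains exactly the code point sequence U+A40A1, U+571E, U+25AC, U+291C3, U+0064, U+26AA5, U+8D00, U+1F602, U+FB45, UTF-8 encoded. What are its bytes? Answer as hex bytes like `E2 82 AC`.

U+A40A1: 4-byte form → F2 A4 82 A1.
U+571E: 3-byte form → E5 9C 9E.
U+25AC: 3-byte form → E2 96 AC.
U+291C3: 4-byte form → F0 A9 87 83.
U+0064: 1-byte form → 64.
U+26AA5: 4-byte form → F0 A6 AA A5.
U+8D00: 3-byte form → E8 B4 80.
U+1F602: 4-byte form → F0 9F 98 82.
U+FB45: 3-byte form → EF AD 85.
Concatenated (29 bytes): F2 A4 82 A1 E5 9C 9E E2 96 AC F0 A9 87 83 64 F0 A6 AA A5 E8 B4 80 F0 9F 98 82 EF AD 85.

F2 A4 82 A1 E5 9C 9E E2 96 AC F0 A9 87 83 64 F0 A6 AA A5 E8 B4 80 F0 9F 98 82 EF AD 85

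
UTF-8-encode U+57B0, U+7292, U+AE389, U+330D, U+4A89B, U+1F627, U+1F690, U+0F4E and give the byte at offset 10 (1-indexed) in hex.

1-indexed offset 10 is 0-indexed offset 9.
U+57B0 → 3-byte form E5 9E B0 at offsets 0–2.
U+7292 → 3-byte form E7 8A 92 at offsets 3–5.
U+AE389 → 4-byte form F2 AE 8E 89 at offsets 6–9.
Offset 9 falls in char 3's range; it's byte 4 of F2 AE 8E 89 = 0x89.

0x89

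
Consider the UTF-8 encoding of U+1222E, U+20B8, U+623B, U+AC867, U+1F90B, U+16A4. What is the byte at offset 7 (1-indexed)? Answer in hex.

1-indexed offset 7 is 0-indexed offset 6.
U+1222E → 4-byte form F0 92 88 AE at offsets 0–3.
U+20B8 → 3-byte form E2 82 B8 at offsets 4–6.
Offset 6 falls in char 2's range; it's byte 3 of E2 82 B8 = 0xB8.

0xB8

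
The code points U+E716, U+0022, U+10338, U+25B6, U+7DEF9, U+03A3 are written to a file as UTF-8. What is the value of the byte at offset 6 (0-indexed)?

U+E716 → 3-byte form EE 9C 96 at offsets 0–2.
U+0022 → 1-byte form 22 at offsets 3–3.
U+10338 → 4-byte form F0 90 8C B8 at offsets 4–7.
Offset 6 falls in char 3's range; it's byte 3 of F0 90 8C B8 = 0x8C.

0x8C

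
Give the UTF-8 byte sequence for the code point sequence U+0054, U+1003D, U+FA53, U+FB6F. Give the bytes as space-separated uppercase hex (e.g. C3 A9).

54 F0 90 80 BD EF A9 93 EF AD AF

U+0054: 1-byte form → 54.
U+1003D: 4-byte form → F0 90 80 BD.
U+FA53: 3-byte form → EF A9 93.
U+FB6F: 3-byte form → EF AD AF.
Concatenated (11 bytes): 54 F0 90 80 BD EF A9 93 EF AD AF.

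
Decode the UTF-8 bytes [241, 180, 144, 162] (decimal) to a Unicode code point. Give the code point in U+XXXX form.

U+74422

Leading byte 0xF1 = 11110001 matches 11110xxx → 4-byte sequence.
Byte 1: 0xF1 = 11110001, payload 001 (3 bits).
Byte 2: 0xB4 = 10110100 (10xxxxxx ✓), payload 110100.
Byte 3: 0x90 = 10010000 (10xxxxxx ✓), payload 010000.
Byte 4: 0xA2 = 10100010 (10xxxxxx ✓), payload 100010.
Concatenate: 001110100010000100010 = 0x74422 (21 bits → U+74422).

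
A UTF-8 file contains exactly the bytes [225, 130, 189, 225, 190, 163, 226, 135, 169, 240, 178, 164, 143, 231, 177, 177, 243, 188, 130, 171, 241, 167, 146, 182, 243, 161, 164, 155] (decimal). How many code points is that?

Byte at offset 0: 0xE1 = 11100001 → 3-byte char (#1). Advance 3.
Byte at offset 3: 0xE1 = 11100001 → 3-byte char (#2). Advance 3.
Byte at offset 6: 0xE2 = 11100010 → 3-byte char (#3). Advance 3.
Byte at offset 9: 0xF0 = 11110000 → 4-byte char (#4). Advance 4.
Byte at offset 13: 0xE7 = 11100111 → 3-byte char (#5). Advance 3.
Byte at offset 16: 0xF3 = 11110011 → 4-byte char (#6). Advance 4.
Byte at offset 20: 0xF1 = 11110001 → 4-byte char (#7). Advance 4.
Byte at offset 24: 0xF3 = 11110011 → 4-byte char (#8). Advance 4.
Reached end at offset 28 after 8 code points.

8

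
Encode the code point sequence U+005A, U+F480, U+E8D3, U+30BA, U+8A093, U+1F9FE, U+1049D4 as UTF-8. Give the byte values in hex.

U+005A: 1-byte form → 5A.
U+F480: 3-byte form → EF 92 80.
U+E8D3: 3-byte form → EE A3 93.
U+30BA: 3-byte form → E3 82 BA.
U+8A093: 4-byte form → F2 8A 82 93.
U+1F9FE: 4-byte form → F0 9F A7 BE.
U+1049D4: 4-byte form → F4 84 A7 94.
Concatenated (22 bytes): 5A EF 92 80 EE A3 93 E3 82 BA F2 8A 82 93 F0 9F A7 BE F4 84 A7 94.

5A EF 92 80 EE A3 93 E3 82 BA F2 8A 82 93 F0 9F A7 BE F4 84 A7 94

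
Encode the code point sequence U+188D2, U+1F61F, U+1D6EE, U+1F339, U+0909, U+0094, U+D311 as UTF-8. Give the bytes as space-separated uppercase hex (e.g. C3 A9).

U+188D2: 4-byte form → F0 98 A3 92.
U+1F61F: 4-byte form → F0 9F 98 9F.
U+1D6EE: 4-byte form → F0 9D 9B AE.
U+1F339: 4-byte form → F0 9F 8C B9.
U+0909: 3-byte form → E0 A4 89.
U+0094: 2-byte form → C2 94.
U+D311: 3-byte form → ED 8C 91.
Concatenated (24 bytes): F0 98 A3 92 F0 9F 98 9F F0 9D 9B AE F0 9F 8C B9 E0 A4 89 C2 94 ED 8C 91.

F0 98 A3 92 F0 9F 98 9F F0 9D 9B AE F0 9F 8C B9 E0 A4 89 C2 94 ED 8C 91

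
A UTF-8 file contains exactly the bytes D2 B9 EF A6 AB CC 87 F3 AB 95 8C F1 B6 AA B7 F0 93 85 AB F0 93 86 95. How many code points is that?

7

Byte at offset 0: 0xD2 = 11010010 → 2-byte char (#1). Advance 2.
Byte at offset 2: 0xEF = 11101111 → 3-byte char (#2). Advance 3.
Byte at offset 5: 0xCC = 11001100 → 2-byte char (#3). Advance 2.
Byte at offset 7: 0xF3 = 11110011 → 4-byte char (#4). Advance 4.
Byte at offset 11: 0xF1 = 11110001 → 4-byte char (#5). Advance 4.
Byte at offset 15: 0xF0 = 11110000 → 4-byte char (#6). Advance 4.
Byte at offset 19: 0xF0 = 11110000 → 4-byte char (#7). Advance 4.
Reached end at offset 23 after 7 code points.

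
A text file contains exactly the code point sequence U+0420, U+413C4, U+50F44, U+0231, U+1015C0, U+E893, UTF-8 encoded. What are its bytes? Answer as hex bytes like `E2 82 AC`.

D0 A0 F1 81 8F 84 F1 90 BD 84 C8 B1 F4 81 97 80 EE A2 93

U+0420: 2-byte form → D0 A0.
U+413C4: 4-byte form → F1 81 8F 84.
U+50F44: 4-byte form → F1 90 BD 84.
U+0231: 2-byte form → C8 B1.
U+1015C0: 4-byte form → F4 81 97 80.
U+E893: 3-byte form → EE A2 93.
Concatenated (19 bytes): D0 A0 F1 81 8F 84 F1 90 BD 84 C8 B1 F4 81 97 80 EE A2 93.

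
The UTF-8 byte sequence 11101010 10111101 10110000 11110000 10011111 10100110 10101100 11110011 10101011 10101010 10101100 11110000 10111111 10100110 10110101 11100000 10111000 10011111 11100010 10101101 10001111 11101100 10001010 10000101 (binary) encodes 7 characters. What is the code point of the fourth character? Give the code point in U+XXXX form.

Offset 0: leading byte 0xEA = 11101010 → 3-byte char #1 = EA BD B0.
Offset 3: leading byte 0xF0 = 11110000 → 4-byte char #2 = F0 9F A6 AC.
Offset 7: leading byte 0xF3 = 11110011 → 4-byte char #3 = F3 AB AA AC.
Offset 11: leading byte 0xF0 = 11110000 → 4-byte char #4 = F0 BF A6 B5.
Leading byte 0xF0 = 11110000 matches 11110xxx → 4-byte sequence.
Byte 1: 0xF0 = 11110000, payload 000 (3 bits).
Byte 2: 0xBF = 10111111 (10xxxxxx ✓), payload 111111.
Byte 3: 0xA6 = 10100110 (10xxxxxx ✓), payload 100110.
Byte 4: 0xB5 = 10110101 (10xxxxxx ✓), payload 110101.
Concatenate: 000111111100110110101 = 0x3F9B5 (21 bits → U+3F9B5).

U+3F9B5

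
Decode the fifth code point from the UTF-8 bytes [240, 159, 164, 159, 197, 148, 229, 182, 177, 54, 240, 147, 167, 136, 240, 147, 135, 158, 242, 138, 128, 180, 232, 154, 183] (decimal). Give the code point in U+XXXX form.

U+139C8

Offset 0: leading byte 0xF0 = 11110000 → 4-byte char #1 = F0 9F A4 9F.
Offset 4: leading byte 0xC5 = 11000101 → 2-byte char #2 = C5 94.
Offset 6: leading byte 0xE5 = 11100101 → 3-byte char #3 = E5 B6 B1.
Offset 9: leading byte 0x36 = 00110110 → 1-byte char #4 = 36.
Offset 10: leading byte 0xF0 = 11110000 → 4-byte char #5 = F0 93 A7 88.
Leading byte 0xF0 = 11110000 matches 11110xxx → 4-byte sequence.
Byte 1: 0xF0 = 11110000, payload 000 (3 bits).
Byte 2: 0x93 = 10010011 (10xxxxxx ✓), payload 010011.
Byte 3: 0xA7 = 10100111 (10xxxxxx ✓), payload 100111.
Byte 4: 0x88 = 10001000 (10xxxxxx ✓), payload 001000.
Concatenate: 000010011100111001000 = 0x139C8 (21 bits → U+139C8).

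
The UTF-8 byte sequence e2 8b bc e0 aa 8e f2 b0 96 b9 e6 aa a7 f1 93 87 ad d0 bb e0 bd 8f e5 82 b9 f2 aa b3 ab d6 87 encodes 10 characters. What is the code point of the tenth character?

Offset 0: leading byte 0xE2 = 11100010 → 3-byte char #1 = E2 8B BC.
Offset 3: leading byte 0xE0 = 11100000 → 3-byte char #2 = E0 AA 8E.
Offset 6: leading byte 0xF2 = 11110010 → 4-byte char #3 = F2 B0 96 B9.
Offset 10: leading byte 0xE6 = 11100110 → 3-byte char #4 = E6 AA A7.
Offset 13: leading byte 0xF1 = 11110001 → 4-byte char #5 = F1 93 87 AD.
Offset 17: leading byte 0xD0 = 11010000 → 2-byte char #6 = D0 BB.
Offset 19: leading byte 0xE0 = 11100000 → 3-byte char #7 = E0 BD 8F.
Offset 22: leading byte 0xE5 = 11100101 → 3-byte char #8 = E5 82 B9.
Offset 25: leading byte 0xF2 = 11110010 → 4-byte char #9 = F2 AA B3 AB.
Offset 29: leading byte 0xD6 = 11010110 → 2-byte char #10 = D6 87.
Leading byte 0xD6 = 11010110 matches 110xxxxx → 2-byte sequence.
Byte 1: 0xD6 = 11010110, payload 10110 (5 bits).
Byte 2: 0x87 = 10000111 (10xxxxxx ✓), payload 000111.
Concatenate: 10110000111 = 0x587 (11 bits → U+0587).

U+0587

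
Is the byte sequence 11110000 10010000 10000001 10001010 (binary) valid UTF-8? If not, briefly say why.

valid

Leading byte 0xF0 = 11110000 → 4-byte form.
Continuation bytes 0x90=10010000, 0x81=10000001, 0x8A=10001010 all match 10xxxxxx.
Decoded value 0x1004A is ≥ 0x10000 (shortest form) and not a surrogate.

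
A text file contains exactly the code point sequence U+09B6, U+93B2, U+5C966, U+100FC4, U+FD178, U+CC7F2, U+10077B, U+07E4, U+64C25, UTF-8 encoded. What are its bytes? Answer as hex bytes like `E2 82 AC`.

E0 A6 B6 E9 8E B2 F1 9C A5 A6 F4 80 BF 84 F3 BD 85 B8 F3 8C 9F B2 F4 80 9D BB DF A4 F1 A4 B0 A5

U+09B6: 3-byte form → E0 A6 B6.
U+93B2: 3-byte form → E9 8E B2.
U+5C966: 4-byte form → F1 9C A5 A6.
U+100FC4: 4-byte form → F4 80 BF 84.
U+FD178: 4-byte form → F3 BD 85 B8.
U+CC7F2: 4-byte form → F3 8C 9F B2.
U+10077B: 4-byte form → F4 80 9D BB.
U+07E4: 2-byte form → DF A4.
U+64C25: 4-byte form → F1 A4 B0 A5.
Concatenated (32 bytes): E0 A6 B6 E9 8E B2 F1 9C A5 A6 F4 80 BF 84 F3 BD 85 B8 F3 8C 9F B2 F4 80 9D BB DF A4 F1 A4 B0 A5.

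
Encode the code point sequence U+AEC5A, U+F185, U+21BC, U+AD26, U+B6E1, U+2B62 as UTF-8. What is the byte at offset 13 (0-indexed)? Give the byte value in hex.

U+AEC5A → 4-byte form F2 AE B1 9A at offsets 0–3.
U+F185 → 3-byte form EF 86 85 at offsets 4–6.
U+21BC → 3-byte form E2 86 BC at offsets 7–9.
U+AD26 → 3-byte form EA B4 A6 at offsets 10–12.
U+B6E1 → 3-byte form EB 9B A1 at offsets 13–15.
Offset 13 falls in char 5's range; it's byte 1 of EB 9B A1 = 0xEB.

0xEB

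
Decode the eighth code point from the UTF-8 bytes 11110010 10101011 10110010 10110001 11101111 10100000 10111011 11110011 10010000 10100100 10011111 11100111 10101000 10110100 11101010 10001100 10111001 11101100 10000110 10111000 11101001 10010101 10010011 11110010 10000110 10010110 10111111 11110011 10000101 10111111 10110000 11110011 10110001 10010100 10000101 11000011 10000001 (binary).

Offset 0: leading byte 0xF2 = 11110010 → 4-byte char #1 = F2 AB B2 B1.
Offset 4: leading byte 0xEF = 11101111 → 3-byte char #2 = EF A0 BB.
Offset 7: leading byte 0xF3 = 11110011 → 4-byte char #3 = F3 90 A4 9F.
Offset 11: leading byte 0xE7 = 11100111 → 3-byte char #4 = E7 A8 B4.
Offset 14: leading byte 0xEA = 11101010 → 3-byte char #5 = EA 8C B9.
Offset 17: leading byte 0xEC = 11101100 → 3-byte char #6 = EC 86 B8.
Offset 20: leading byte 0xE9 = 11101001 → 3-byte char #7 = E9 95 93.
Offset 23: leading byte 0xF2 = 11110010 → 4-byte char #8 = F2 86 96 BF.
Leading byte 0xF2 = 11110010 matches 11110xxx → 4-byte sequence.
Byte 1: 0xF2 = 11110010, payload 010 (3 bits).
Byte 2: 0x86 = 10000110 (10xxxxxx ✓), payload 000110.
Byte 3: 0x96 = 10010110 (10xxxxxx ✓), payload 010110.
Byte 4: 0xBF = 10111111 (10xxxxxx ✓), payload 111111.
Concatenate: 010000110010110111111 = 0x865BF (21 bits → U+865BF).

U+865BF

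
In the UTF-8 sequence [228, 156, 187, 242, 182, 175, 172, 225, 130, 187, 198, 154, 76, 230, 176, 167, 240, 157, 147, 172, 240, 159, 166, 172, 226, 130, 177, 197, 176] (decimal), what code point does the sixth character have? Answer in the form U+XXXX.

U+6C27

Offset 0: leading byte 0xE4 = 11100100 → 3-byte char #1 = E4 9C BB.
Offset 3: leading byte 0xF2 = 11110010 → 4-byte char #2 = F2 B6 AF AC.
Offset 7: leading byte 0xE1 = 11100001 → 3-byte char #3 = E1 82 BB.
Offset 10: leading byte 0xC6 = 11000110 → 2-byte char #4 = C6 9A.
Offset 12: leading byte 0x4C = 01001100 → 1-byte char #5 = 4C.
Offset 13: leading byte 0xE6 = 11100110 → 3-byte char #6 = E6 B0 A7.
Leading byte 0xE6 = 11100110 matches 1110xxxx → 3-byte sequence.
Byte 1: 0xE6 = 11100110, payload 0110 (4 bits).
Byte 2: 0xB0 = 10110000 (10xxxxxx ✓), payload 110000.
Byte 3: 0xA7 = 10100111 (10xxxxxx ✓), payload 100111.
Concatenate: 0110110000100111 = 0x6C27 (16 bits → U+6C27).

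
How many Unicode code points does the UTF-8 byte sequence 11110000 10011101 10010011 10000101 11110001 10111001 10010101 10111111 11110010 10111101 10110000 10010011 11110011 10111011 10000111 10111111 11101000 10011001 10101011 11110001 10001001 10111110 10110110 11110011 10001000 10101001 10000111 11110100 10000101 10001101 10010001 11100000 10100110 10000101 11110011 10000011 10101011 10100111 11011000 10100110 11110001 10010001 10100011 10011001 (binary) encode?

Byte at offset 0: 0xF0 = 11110000 → 4-byte char (#1). Advance 4.
Byte at offset 4: 0xF1 = 11110001 → 4-byte char (#2). Advance 4.
Byte at offset 8: 0xF2 = 11110010 → 4-byte char (#3). Advance 4.
Byte at offset 12: 0xF3 = 11110011 → 4-byte char (#4). Advance 4.
Byte at offset 16: 0xE8 = 11101000 → 3-byte char (#5). Advance 3.
Byte at offset 19: 0xF1 = 11110001 → 4-byte char (#6). Advance 4.
Byte at offset 23: 0xF3 = 11110011 → 4-byte char (#7). Advance 4.
Byte at offset 27: 0xF4 = 11110100 → 4-byte char (#8). Advance 4.
Byte at offset 31: 0xE0 = 11100000 → 3-byte char (#9). Advance 3.
Byte at offset 34: 0xF3 = 11110011 → 4-byte char (#10). Advance 4.
Byte at offset 38: 0xD8 = 11011000 → 2-byte char (#11). Advance 2.
Byte at offset 40: 0xF1 = 11110001 → 4-byte char (#12). Advance 4.
Reached end at offset 44 after 12 code points.

12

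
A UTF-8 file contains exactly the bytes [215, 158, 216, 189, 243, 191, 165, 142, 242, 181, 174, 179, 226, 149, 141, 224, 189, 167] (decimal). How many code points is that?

6

Byte at offset 0: 0xD7 = 11010111 → 2-byte char (#1). Advance 2.
Byte at offset 2: 0xD8 = 11011000 → 2-byte char (#2). Advance 2.
Byte at offset 4: 0xF3 = 11110011 → 4-byte char (#3). Advance 4.
Byte at offset 8: 0xF2 = 11110010 → 4-byte char (#4). Advance 4.
Byte at offset 12: 0xE2 = 11100010 → 3-byte char (#5). Advance 3.
Byte at offset 15: 0xE0 = 11100000 → 3-byte char (#6). Advance 3.
Reached end at offset 18 after 6 code points.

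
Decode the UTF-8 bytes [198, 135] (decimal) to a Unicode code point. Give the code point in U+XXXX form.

Leading byte 0xC6 = 11000110 matches 110xxxxx → 2-byte sequence.
Byte 1: 0xC6 = 11000110, payload 00110 (5 bits).
Byte 2: 0x87 = 10000111 (10xxxxxx ✓), payload 000111.
Concatenate: 00110000111 = 0x187 (11 bits → U+0187).

U+0187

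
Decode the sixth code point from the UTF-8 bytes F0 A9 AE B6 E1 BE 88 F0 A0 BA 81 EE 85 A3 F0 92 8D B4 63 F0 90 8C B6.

Offset 0: leading byte 0xF0 = 11110000 → 4-byte char #1 = F0 A9 AE B6.
Offset 4: leading byte 0xE1 = 11100001 → 3-byte char #2 = E1 BE 88.
Offset 7: leading byte 0xF0 = 11110000 → 4-byte char #3 = F0 A0 BA 81.
Offset 11: leading byte 0xEE = 11101110 → 3-byte char #4 = EE 85 A3.
Offset 14: leading byte 0xF0 = 11110000 → 4-byte char #5 = F0 92 8D B4.
Offset 18: leading byte 0x63 = 01100011 → 1-byte char #6 = 63.
Leading byte 0x63 = 01100011 matches 0xxxxxxx → 1-byte sequence.
Byte 1: 0x63 = 01100011, payload 1100011 (7 bits).
Concatenate: 1100011 = 0x63 (7 bits → U+0063).

U+0063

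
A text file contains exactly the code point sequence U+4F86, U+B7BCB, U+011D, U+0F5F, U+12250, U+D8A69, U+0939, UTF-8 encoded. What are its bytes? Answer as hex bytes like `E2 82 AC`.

E4 BE 86 F2 B7 AF 8B C4 9D E0 BD 9F F0 92 89 90 F3 98 A9 A9 E0 A4 B9

U+4F86: 3-byte form → E4 BE 86.
U+B7BCB: 4-byte form → F2 B7 AF 8B.
U+011D: 2-byte form → C4 9D.
U+0F5F: 3-byte form → E0 BD 9F.
U+12250: 4-byte form → F0 92 89 90.
U+D8A69: 4-byte form → F3 98 A9 A9.
U+0939: 3-byte form → E0 A4 B9.
Concatenated (23 bytes): E4 BE 86 F2 B7 AF 8B C4 9D E0 BD 9F F0 92 89 90 F3 98 A9 A9 E0 A4 B9.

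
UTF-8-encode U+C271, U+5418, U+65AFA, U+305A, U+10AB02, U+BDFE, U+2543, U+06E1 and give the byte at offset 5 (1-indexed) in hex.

0x90

1-indexed offset 5 is 0-indexed offset 4.
U+C271 → 3-byte form EC 89 B1 at offsets 0–2.
U+5418 → 3-byte form E5 90 98 at offsets 3–5.
Offset 4 falls in char 2's range; it's byte 2 of E5 90 98 = 0x90.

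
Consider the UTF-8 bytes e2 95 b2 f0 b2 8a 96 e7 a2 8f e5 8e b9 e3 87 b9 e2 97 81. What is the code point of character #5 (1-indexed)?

Offset 0: leading byte 0xE2 = 11100010 → 3-byte char #1 = E2 95 B2.
Offset 3: leading byte 0xF0 = 11110000 → 4-byte char #2 = F0 B2 8A 96.
Offset 7: leading byte 0xE7 = 11100111 → 3-byte char #3 = E7 A2 8F.
Offset 10: leading byte 0xE5 = 11100101 → 3-byte char #4 = E5 8E B9.
Offset 13: leading byte 0xE3 = 11100011 → 3-byte char #5 = E3 87 B9.
Leading byte 0xE3 = 11100011 matches 1110xxxx → 3-byte sequence.
Byte 1: 0xE3 = 11100011, payload 0011 (4 bits).
Byte 2: 0x87 = 10000111 (10xxxxxx ✓), payload 000111.
Byte 3: 0xB9 = 10111001 (10xxxxxx ✓), payload 111001.
Concatenate: 0011000111111001 = 0x31F9 (16 bits → U+31F9).

U+31F9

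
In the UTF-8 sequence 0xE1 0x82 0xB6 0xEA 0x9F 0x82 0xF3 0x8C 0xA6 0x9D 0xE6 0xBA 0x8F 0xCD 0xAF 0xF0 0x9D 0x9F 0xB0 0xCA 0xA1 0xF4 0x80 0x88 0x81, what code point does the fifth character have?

Offset 0: leading byte 0xE1 = 11100001 → 3-byte char #1 = E1 82 B6.
Offset 3: leading byte 0xEA = 11101010 → 3-byte char #2 = EA 9F 82.
Offset 6: leading byte 0xF3 = 11110011 → 4-byte char #3 = F3 8C A6 9D.
Offset 10: leading byte 0xE6 = 11100110 → 3-byte char #4 = E6 BA 8F.
Offset 13: leading byte 0xCD = 11001101 → 2-byte char #5 = CD AF.
Leading byte 0xCD = 11001101 matches 110xxxxx → 2-byte sequence.
Byte 1: 0xCD = 11001101, payload 01101 (5 bits).
Byte 2: 0xAF = 10101111 (10xxxxxx ✓), payload 101111.
Concatenate: 01101101111 = 0x36F (11 bits → U+036F).

U+036F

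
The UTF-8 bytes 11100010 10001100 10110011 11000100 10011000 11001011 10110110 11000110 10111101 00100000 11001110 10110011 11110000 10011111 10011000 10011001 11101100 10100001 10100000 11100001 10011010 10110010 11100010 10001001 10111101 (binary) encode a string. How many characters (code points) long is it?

10

Byte at offset 0: 0xE2 = 11100010 → 3-byte char (#1). Advance 3.
Byte at offset 3: 0xC4 = 11000100 → 2-byte char (#2). Advance 2.
Byte at offset 5: 0xCB = 11001011 → 2-byte char (#3). Advance 2.
Byte at offset 7: 0xC6 = 11000110 → 2-byte char (#4). Advance 2.
Byte at offset 9: 0x20 = 00100000 → 1-byte char (#5). Advance 1.
Byte at offset 10: 0xCE = 11001110 → 2-byte char (#6). Advance 2.
Byte at offset 12: 0xF0 = 11110000 → 4-byte char (#7). Advance 4.
Byte at offset 16: 0xEC = 11101100 → 3-byte char (#8). Advance 3.
Byte at offset 19: 0xE1 = 11100001 → 3-byte char (#9). Advance 3.
Byte at offset 22: 0xE2 = 11100010 → 3-byte char (#10). Advance 3.
Reached end at offset 25 after 10 code points.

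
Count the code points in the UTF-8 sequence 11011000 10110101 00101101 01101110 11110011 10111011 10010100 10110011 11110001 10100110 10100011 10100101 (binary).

5

Byte at offset 0: 0xD8 = 11011000 → 2-byte char (#1). Advance 2.
Byte at offset 2: 0x2D = 00101101 → 1-byte char (#2). Advance 1.
Byte at offset 3: 0x6E = 01101110 → 1-byte char (#3). Advance 1.
Byte at offset 4: 0xF3 = 11110011 → 4-byte char (#4). Advance 4.
Byte at offset 8: 0xF1 = 11110001 → 4-byte char (#5). Advance 4.
Reached end at offset 12 after 5 code points.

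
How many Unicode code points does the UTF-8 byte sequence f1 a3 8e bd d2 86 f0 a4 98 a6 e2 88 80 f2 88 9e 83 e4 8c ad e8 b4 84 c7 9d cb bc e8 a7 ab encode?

10

Byte at offset 0: 0xF1 = 11110001 → 4-byte char (#1). Advance 4.
Byte at offset 4: 0xD2 = 11010010 → 2-byte char (#2). Advance 2.
Byte at offset 6: 0xF0 = 11110000 → 4-byte char (#3). Advance 4.
Byte at offset 10: 0xE2 = 11100010 → 3-byte char (#4). Advance 3.
Byte at offset 13: 0xF2 = 11110010 → 4-byte char (#5). Advance 4.
Byte at offset 17: 0xE4 = 11100100 → 3-byte char (#6). Advance 3.
Byte at offset 20: 0xE8 = 11101000 → 3-byte char (#7). Advance 3.
Byte at offset 23: 0xC7 = 11000111 → 2-byte char (#8). Advance 2.
Byte at offset 25: 0xCB = 11001011 → 2-byte char (#9). Advance 2.
Byte at offset 27: 0xE8 = 11101000 → 3-byte char (#10). Advance 3.
Reached end at offset 30 after 10 code points.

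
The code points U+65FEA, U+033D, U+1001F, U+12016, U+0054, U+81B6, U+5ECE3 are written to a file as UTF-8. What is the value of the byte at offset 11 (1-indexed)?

0xF0

1-indexed offset 11 is 0-indexed offset 10.
U+65FEA → 4-byte form F1 A5 BF AA at offsets 0–3.
U+033D → 2-byte form CC BD at offsets 4–5.
U+1001F → 4-byte form F0 90 80 9F at offsets 6–9.
U+12016 → 4-byte form F0 92 80 96 at offsets 10–13.
Offset 10 falls in char 4's range; it's byte 1 of F0 92 80 96 = 0xF0.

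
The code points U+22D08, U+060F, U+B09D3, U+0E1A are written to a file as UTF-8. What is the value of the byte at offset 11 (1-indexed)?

0xE0

1-indexed offset 11 is 0-indexed offset 10.
U+22D08 → 4-byte form F0 A2 B4 88 at offsets 0–3.
U+060F → 2-byte form D8 8F at offsets 4–5.
U+B09D3 → 4-byte form F2 B0 A7 93 at offsets 6–9.
U+0E1A → 3-byte form E0 B8 9A at offsets 10–12.
Offset 10 falls in char 4's range; it's byte 1 of E0 B8 9A = 0xE0.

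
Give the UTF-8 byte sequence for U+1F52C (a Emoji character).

F0 9F 94 AC

U+1F52C = 0x1F52C = 128300 decimal. In range U+10000–U+10FFFF → 4-byte form: 11110xxx 10xxxxxx 10xxxxxx 10xxxxxx.
Binary (21 bits): 000011111010100101100.
Split 3+6+6+6: 000 | 011111 | 010100 | 101100.
Byte 1: 11110000 = 0xF0.
Byte 2: 10011111 = 0x9F.
Byte 3: 10010100 = 0x94.
Byte 4: 10101100 = 0xAC.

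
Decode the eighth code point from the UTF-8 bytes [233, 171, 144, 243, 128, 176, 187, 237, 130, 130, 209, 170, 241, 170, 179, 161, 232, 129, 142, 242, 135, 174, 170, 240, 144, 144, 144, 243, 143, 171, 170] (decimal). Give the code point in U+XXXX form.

U+10410

Offset 0: leading byte 0xE9 = 11101001 → 3-byte char #1 = E9 AB 90.
Offset 3: leading byte 0xF3 = 11110011 → 4-byte char #2 = F3 80 B0 BB.
Offset 7: leading byte 0xED = 11101101 → 3-byte char #3 = ED 82 82.
Offset 10: leading byte 0xD1 = 11010001 → 2-byte char #4 = D1 AA.
Offset 12: leading byte 0xF1 = 11110001 → 4-byte char #5 = F1 AA B3 A1.
Offset 16: leading byte 0xE8 = 11101000 → 3-byte char #6 = E8 81 8E.
Offset 19: leading byte 0xF2 = 11110010 → 4-byte char #7 = F2 87 AE AA.
Offset 23: leading byte 0xF0 = 11110000 → 4-byte char #8 = F0 90 90 90.
Leading byte 0xF0 = 11110000 matches 11110xxx → 4-byte sequence.
Byte 1: 0xF0 = 11110000, payload 000 (3 bits).
Byte 2: 0x90 = 10010000 (10xxxxxx ✓), payload 010000.
Byte 3: 0x90 = 10010000 (10xxxxxx ✓), payload 010000.
Byte 4: 0x90 = 10010000 (10xxxxxx ✓), payload 010000.
Concatenate: 000010000010000010000 = 0x10410 (21 bits → U+10410).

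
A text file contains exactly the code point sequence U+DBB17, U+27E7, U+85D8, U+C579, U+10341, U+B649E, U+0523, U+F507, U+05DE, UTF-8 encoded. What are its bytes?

F3 9B AC 97 E2 9F A7 E8 97 98 EC 95 B9 F0 90 8D 81 F2 B6 92 9E D4 A3 EF 94 87 D7 9E

U+DBB17: 4-byte form → F3 9B AC 97.
U+27E7: 3-byte form → E2 9F A7.
U+85D8: 3-byte form → E8 97 98.
U+C579: 3-byte form → EC 95 B9.
U+10341: 4-byte form → F0 90 8D 81.
U+B649E: 4-byte form → F2 B6 92 9E.
U+0523: 2-byte form → D4 A3.
U+F507: 3-byte form → EF 94 87.
U+05DE: 2-byte form → D7 9E.
Concatenated (28 bytes): F3 9B AC 97 E2 9F A7 E8 97 98 EC 95 B9 F0 90 8D 81 F2 B6 92 9E D4 A3 EF 94 87 D7 9E.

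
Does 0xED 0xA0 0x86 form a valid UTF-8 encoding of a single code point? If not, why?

invalid (encodes a surrogate (U+D800–U+DFFF))

Structurally a 3-byte sequence; payload = 0xD806.
But 0xD806 is in U+D800–U+DFFF, the surrogate range. Surrogates are not Unicode scalar values and are forbidden in UTF-8.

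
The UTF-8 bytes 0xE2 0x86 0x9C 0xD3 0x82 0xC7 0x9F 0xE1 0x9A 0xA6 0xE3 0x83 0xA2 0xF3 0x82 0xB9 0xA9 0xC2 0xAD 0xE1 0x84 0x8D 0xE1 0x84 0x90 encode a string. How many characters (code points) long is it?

Byte at offset 0: 0xE2 = 11100010 → 3-byte char (#1). Advance 3.
Byte at offset 3: 0xD3 = 11010011 → 2-byte char (#2). Advance 2.
Byte at offset 5: 0xC7 = 11000111 → 2-byte char (#3). Advance 2.
Byte at offset 7: 0xE1 = 11100001 → 3-byte char (#4). Advance 3.
Byte at offset 10: 0xE3 = 11100011 → 3-byte char (#5). Advance 3.
Byte at offset 13: 0xF3 = 11110011 → 4-byte char (#6). Advance 4.
Byte at offset 17: 0xC2 = 11000010 → 2-byte char (#7). Advance 2.
Byte at offset 19: 0xE1 = 11100001 → 3-byte char (#8). Advance 3.
Byte at offset 22: 0xE1 = 11100001 → 3-byte char (#9). Advance 3.
Reached end at offset 25 after 9 code points.

9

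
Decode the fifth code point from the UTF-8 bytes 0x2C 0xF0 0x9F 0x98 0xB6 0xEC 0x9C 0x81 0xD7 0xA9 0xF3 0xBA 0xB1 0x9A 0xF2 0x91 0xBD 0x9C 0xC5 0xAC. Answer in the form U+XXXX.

U+FAC5A

Offset 0: leading byte 0x2C = 00101100 → 1-byte char #1 = 2C.
Offset 1: leading byte 0xF0 = 11110000 → 4-byte char #2 = F0 9F 98 B6.
Offset 5: leading byte 0xEC = 11101100 → 3-byte char #3 = EC 9C 81.
Offset 8: leading byte 0xD7 = 11010111 → 2-byte char #4 = D7 A9.
Offset 10: leading byte 0xF3 = 11110011 → 4-byte char #5 = F3 BA B1 9A.
Leading byte 0xF3 = 11110011 matches 11110xxx → 4-byte sequence.
Byte 1: 0xF3 = 11110011, payload 011 (3 bits).
Byte 2: 0xBA = 10111010 (10xxxxxx ✓), payload 111010.
Byte 3: 0xB1 = 10110001 (10xxxxxx ✓), payload 110001.
Byte 4: 0x9A = 10011010 (10xxxxxx ✓), payload 011010.
Concatenate: 011111010110001011010 = 0xFAC5A (21 bits → U+FAC5A).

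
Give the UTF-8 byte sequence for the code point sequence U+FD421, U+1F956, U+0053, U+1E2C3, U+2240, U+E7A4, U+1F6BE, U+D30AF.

F3 BD 90 A1 F0 9F A5 96 53 F0 9E 8B 83 E2 89 80 EE 9E A4 F0 9F 9A BE F3 93 82 AF

U+FD421: 4-byte form → F3 BD 90 A1.
U+1F956: 4-byte form → F0 9F A5 96.
U+0053: 1-byte form → 53.
U+1E2C3: 4-byte form → F0 9E 8B 83.
U+2240: 3-byte form → E2 89 80.
U+E7A4: 3-byte form → EE 9E A4.
U+1F6BE: 4-byte form → F0 9F 9A BE.
U+D30AF: 4-byte form → F3 93 82 AF.
Concatenated (27 bytes): F3 BD 90 A1 F0 9F A5 96 53 F0 9E 8B 83 E2 89 80 EE 9E A4 F0 9F 9A BE F3 93 82 AF.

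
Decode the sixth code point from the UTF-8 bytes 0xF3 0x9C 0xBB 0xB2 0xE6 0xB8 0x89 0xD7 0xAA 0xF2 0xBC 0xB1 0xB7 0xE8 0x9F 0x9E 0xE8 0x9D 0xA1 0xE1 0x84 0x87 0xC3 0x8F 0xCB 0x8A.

Offset 0: leading byte 0xF3 = 11110011 → 4-byte char #1 = F3 9C BB B2.
Offset 4: leading byte 0xE6 = 11100110 → 3-byte char #2 = E6 B8 89.
Offset 7: leading byte 0xD7 = 11010111 → 2-byte char #3 = D7 AA.
Offset 9: leading byte 0xF2 = 11110010 → 4-byte char #4 = F2 BC B1 B7.
Offset 13: leading byte 0xE8 = 11101000 → 3-byte char #5 = E8 9F 9E.
Offset 16: leading byte 0xE8 = 11101000 → 3-byte char #6 = E8 9D A1.
Leading byte 0xE8 = 11101000 matches 1110xxxx → 3-byte sequence.
Byte 1: 0xE8 = 11101000, payload 1000 (4 bits).
Byte 2: 0x9D = 10011101 (10xxxxxx ✓), payload 011101.
Byte 3: 0xA1 = 10100001 (10xxxxxx ✓), payload 100001.
Concatenate: 1000011101100001 = 0x8761 (16 bits → U+8761).

U+8761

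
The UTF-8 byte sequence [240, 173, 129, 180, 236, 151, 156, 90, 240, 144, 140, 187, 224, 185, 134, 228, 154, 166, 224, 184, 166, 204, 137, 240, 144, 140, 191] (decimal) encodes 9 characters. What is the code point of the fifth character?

U+0E46

Offset 0: leading byte 0xF0 = 11110000 → 4-byte char #1 = F0 AD 81 B4.
Offset 4: leading byte 0xEC = 11101100 → 3-byte char #2 = EC 97 9C.
Offset 7: leading byte 0x5A = 01011010 → 1-byte char #3 = 5A.
Offset 8: leading byte 0xF0 = 11110000 → 4-byte char #4 = F0 90 8C BB.
Offset 12: leading byte 0xE0 = 11100000 → 3-byte char #5 = E0 B9 86.
Leading byte 0xE0 = 11100000 matches 1110xxxx → 3-byte sequence.
Byte 1: 0xE0 = 11100000, payload 0000 (4 bits).
Byte 2: 0xB9 = 10111001 (10xxxxxx ✓), payload 111001.
Byte 3: 0x86 = 10000110 (10xxxxxx ✓), payload 000110.
Concatenate: 0000111001000110 = 0xE46 (16 bits → U+0E46).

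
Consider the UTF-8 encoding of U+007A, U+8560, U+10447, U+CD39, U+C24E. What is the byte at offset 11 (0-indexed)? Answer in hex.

0xEC

U+007A → 1-byte form 7A at offsets 0–0.
U+8560 → 3-byte form E8 95 A0 at offsets 1–3.
U+10447 → 4-byte form F0 90 91 87 at offsets 4–7.
U+CD39 → 3-byte form EC B4 B9 at offsets 8–10.
U+C24E → 3-byte form EC 89 8E at offsets 11–13.
Offset 11 falls in char 5's range; it's byte 1 of EC 89 8E = 0xEC.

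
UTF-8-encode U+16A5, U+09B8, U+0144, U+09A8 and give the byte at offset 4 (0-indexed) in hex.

U+16A5 → 3-byte form E1 9A A5 at offsets 0–2.
U+09B8 → 3-byte form E0 A6 B8 at offsets 3–5.
Offset 4 falls in char 2's range; it's byte 2 of E0 A6 B8 = 0xA6.

0xA6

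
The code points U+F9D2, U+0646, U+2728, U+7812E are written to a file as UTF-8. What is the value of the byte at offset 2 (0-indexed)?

U+F9D2 → 3-byte form EF A7 92 at offsets 0–2.
Offset 2 falls in char 1's range; it's byte 3 of EF A7 92 = 0x92.

0x92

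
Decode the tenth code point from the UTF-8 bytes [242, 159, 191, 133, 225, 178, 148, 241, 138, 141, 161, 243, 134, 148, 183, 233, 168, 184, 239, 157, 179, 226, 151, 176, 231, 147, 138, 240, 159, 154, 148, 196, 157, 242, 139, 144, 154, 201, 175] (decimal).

Offset 0: leading byte 0xF2 = 11110010 → 4-byte char #1 = F2 9F BF 85.
Offset 4: leading byte 0xE1 = 11100001 → 3-byte char #2 = E1 B2 94.
Offset 7: leading byte 0xF1 = 11110001 → 4-byte char #3 = F1 8A 8D A1.
Offset 11: leading byte 0xF3 = 11110011 → 4-byte char #4 = F3 86 94 B7.
Offset 15: leading byte 0xE9 = 11101001 → 3-byte char #5 = E9 A8 B8.
Offset 18: leading byte 0xEF = 11101111 → 3-byte char #6 = EF 9D B3.
Offset 21: leading byte 0xE2 = 11100010 → 3-byte char #7 = E2 97 B0.
Offset 24: leading byte 0xE7 = 11100111 → 3-byte char #8 = E7 93 8A.
Offset 27: leading byte 0xF0 = 11110000 → 4-byte char #9 = F0 9F 9A 94.
Offset 31: leading byte 0xC4 = 11000100 → 2-byte char #10 = C4 9D.
Leading byte 0xC4 = 11000100 matches 110xxxxx → 2-byte sequence.
Byte 1: 0xC4 = 11000100, payload 00100 (5 bits).
Byte 2: 0x9D = 10011101 (10xxxxxx ✓), payload 011101.
Concatenate: 00100011101 = 0x11D (11 bits → U+011D).

U+011D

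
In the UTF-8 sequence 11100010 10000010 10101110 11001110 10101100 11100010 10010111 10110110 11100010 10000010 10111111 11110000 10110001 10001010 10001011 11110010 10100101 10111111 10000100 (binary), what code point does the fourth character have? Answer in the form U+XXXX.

U+20BF

Offset 0: leading byte 0xE2 = 11100010 → 3-byte char #1 = E2 82 AE.
Offset 3: leading byte 0xCE = 11001110 → 2-byte char #2 = CE AC.
Offset 5: leading byte 0xE2 = 11100010 → 3-byte char #3 = E2 97 B6.
Offset 8: leading byte 0xE2 = 11100010 → 3-byte char #4 = E2 82 BF.
Leading byte 0xE2 = 11100010 matches 1110xxxx → 3-byte sequence.
Byte 1: 0xE2 = 11100010, payload 0010 (4 bits).
Byte 2: 0x82 = 10000010 (10xxxxxx ✓), payload 000010.
Byte 3: 0xBF = 10111111 (10xxxxxx ✓), payload 111111.
Concatenate: 0010000010111111 = 0x20BF (16 bits → U+20BF).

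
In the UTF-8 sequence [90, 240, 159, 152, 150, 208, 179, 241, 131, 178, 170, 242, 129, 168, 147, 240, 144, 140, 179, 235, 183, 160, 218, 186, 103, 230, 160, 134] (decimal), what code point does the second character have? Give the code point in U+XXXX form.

Offset 0: leading byte 0x5A = 01011010 → 1-byte char #1 = 5A.
Offset 1: leading byte 0xF0 = 11110000 → 4-byte char #2 = F0 9F 98 96.
Leading byte 0xF0 = 11110000 matches 11110xxx → 4-byte sequence.
Byte 1: 0xF0 = 11110000, payload 000 (3 bits).
Byte 2: 0x9F = 10011111 (10xxxxxx ✓), payload 011111.
Byte 3: 0x98 = 10011000 (10xxxxxx ✓), payload 011000.
Byte 4: 0x96 = 10010110 (10xxxxxx ✓), payload 010110.
Concatenate: 000011111011000010110 = 0x1F616 (21 bits → U+1F616).

U+1F616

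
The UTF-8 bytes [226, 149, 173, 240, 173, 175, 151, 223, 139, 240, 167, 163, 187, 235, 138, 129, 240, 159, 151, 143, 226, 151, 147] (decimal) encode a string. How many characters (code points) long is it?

Byte at offset 0: 0xE2 = 11100010 → 3-byte char (#1). Advance 3.
Byte at offset 3: 0xF0 = 11110000 → 4-byte char (#2). Advance 4.
Byte at offset 7: 0xDF = 11011111 → 2-byte char (#3). Advance 2.
Byte at offset 9: 0xF0 = 11110000 → 4-byte char (#4). Advance 4.
Byte at offset 13: 0xEB = 11101011 → 3-byte char (#5). Advance 3.
Byte at offset 16: 0xF0 = 11110000 → 4-byte char (#6). Advance 4.
Byte at offset 20: 0xE2 = 11100010 → 3-byte char (#7). Advance 3.
Reached end at offset 23 after 7 code points.

7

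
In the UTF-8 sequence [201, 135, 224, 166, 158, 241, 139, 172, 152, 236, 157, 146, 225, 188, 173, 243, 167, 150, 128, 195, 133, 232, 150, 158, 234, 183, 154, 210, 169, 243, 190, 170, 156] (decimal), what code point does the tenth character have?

Offset 0: leading byte 0xC9 = 11001001 → 2-byte char #1 = C9 87.
Offset 2: leading byte 0xE0 = 11100000 → 3-byte char #2 = E0 A6 9E.
Offset 5: leading byte 0xF1 = 11110001 → 4-byte char #3 = F1 8B AC 98.
Offset 9: leading byte 0xEC = 11101100 → 3-byte char #4 = EC 9D 92.
Offset 12: leading byte 0xE1 = 11100001 → 3-byte char #5 = E1 BC AD.
Offset 15: leading byte 0xF3 = 11110011 → 4-byte char #6 = F3 A7 96 80.
Offset 19: leading byte 0xC3 = 11000011 → 2-byte char #7 = C3 85.
Offset 21: leading byte 0xE8 = 11101000 → 3-byte char #8 = E8 96 9E.
Offset 24: leading byte 0xEA = 11101010 → 3-byte char #9 = EA B7 9A.
Offset 27: leading byte 0xD2 = 11010010 → 2-byte char #10 = D2 A9.
Leading byte 0xD2 = 11010010 matches 110xxxxx → 2-byte sequence.
Byte 1: 0xD2 = 11010010, payload 10010 (5 bits).
Byte 2: 0xA9 = 10101001 (10xxxxxx ✓), payload 101001.
Concatenate: 10010101001 = 0x4A9 (11 bits → U+04A9).

U+04A9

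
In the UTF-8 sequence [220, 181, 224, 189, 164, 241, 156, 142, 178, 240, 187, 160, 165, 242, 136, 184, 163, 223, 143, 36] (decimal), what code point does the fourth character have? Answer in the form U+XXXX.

U+3B825

Offset 0: leading byte 0xDC = 11011100 → 2-byte char #1 = DC B5.
Offset 2: leading byte 0xE0 = 11100000 → 3-byte char #2 = E0 BD A4.
Offset 5: leading byte 0xF1 = 11110001 → 4-byte char #3 = F1 9C 8E B2.
Offset 9: leading byte 0xF0 = 11110000 → 4-byte char #4 = F0 BB A0 A5.
Leading byte 0xF0 = 11110000 matches 11110xxx → 4-byte sequence.
Byte 1: 0xF0 = 11110000, payload 000 (3 bits).
Byte 2: 0xBB = 10111011 (10xxxxxx ✓), payload 111011.
Byte 3: 0xA0 = 10100000 (10xxxxxx ✓), payload 100000.
Byte 4: 0xA5 = 10100101 (10xxxxxx ✓), payload 100101.
Concatenate: 000111011100000100101 = 0x3B825 (21 bits → U+3B825).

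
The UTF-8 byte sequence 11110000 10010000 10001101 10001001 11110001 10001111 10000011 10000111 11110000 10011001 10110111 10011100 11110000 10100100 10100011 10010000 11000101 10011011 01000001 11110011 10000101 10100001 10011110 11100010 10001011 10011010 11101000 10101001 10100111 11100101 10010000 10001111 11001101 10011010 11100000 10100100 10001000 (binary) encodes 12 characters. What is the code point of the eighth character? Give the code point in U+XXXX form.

U+22DA

Offset 0: leading byte 0xF0 = 11110000 → 4-byte char #1 = F0 90 8D 89.
Offset 4: leading byte 0xF1 = 11110001 → 4-byte char #2 = F1 8F 83 87.
Offset 8: leading byte 0xF0 = 11110000 → 4-byte char #3 = F0 99 B7 9C.
Offset 12: leading byte 0xF0 = 11110000 → 4-byte char #4 = F0 A4 A3 90.
Offset 16: leading byte 0xC5 = 11000101 → 2-byte char #5 = C5 9B.
Offset 18: leading byte 0x41 = 01000001 → 1-byte char #6 = 41.
Offset 19: leading byte 0xF3 = 11110011 → 4-byte char #7 = F3 85 A1 9E.
Offset 23: leading byte 0xE2 = 11100010 → 3-byte char #8 = E2 8B 9A.
Leading byte 0xE2 = 11100010 matches 1110xxxx → 3-byte sequence.
Byte 1: 0xE2 = 11100010, payload 0010 (4 bits).
Byte 2: 0x8B = 10001011 (10xxxxxx ✓), payload 001011.
Byte 3: 0x9A = 10011010 (10xxxxxx ✓), payload 011010.
Concatenate: 0010001011011010 = 0x22DA (16 bits → U+22DA).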